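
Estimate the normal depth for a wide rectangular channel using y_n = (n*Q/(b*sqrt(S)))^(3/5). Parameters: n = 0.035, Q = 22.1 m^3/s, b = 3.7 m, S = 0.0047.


We use the wide-channel approximation y_n = (n*Q/(b*sqrt(S)))^(3/5).
sqrt(S) = sqrt(0.0047) = 0.068557.
Numerator: n*Q = 0.035 * 22.1 = 0.7735.
Denominator: b*sqrt(S) = 3.7 * 0.068557 = 0.253661.
arg = 3.0494.
y_n = 3.0494^(3/5) = 1.9522 m.

1.9522


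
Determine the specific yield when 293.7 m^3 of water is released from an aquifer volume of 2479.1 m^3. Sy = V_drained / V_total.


Specific yield Sy = Volume drained / Total volume.
Sy = 293.7 / 2479.1
   = 0.1185.

0.1185


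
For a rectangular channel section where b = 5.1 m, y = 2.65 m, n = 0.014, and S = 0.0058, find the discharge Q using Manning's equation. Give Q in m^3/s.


For a rectangular channel, the cross-sectional area A = b * y = 5.1 * 2.65 = 13.51 m^2.
The wetted perimeter P = b + 2y = 5.1 + 2*2.65 = 10.4 m.
Hydraulic radius R = A/P = 13.51/10.4 = 1.2995 m.
Velocity V = (1/n)*R^(2/3)*S^(1/2) = (1/0.014)*1.2995^(2/3)*0.0058^(1/2) = 6.478 m/s.
Discharge Q = A * V = 13.51 * 6.478 = 87.55 m^3/s.

87.55


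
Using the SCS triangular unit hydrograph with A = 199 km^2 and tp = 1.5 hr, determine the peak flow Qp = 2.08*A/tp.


SCS formula: Qp = 2.08 * A / tp.
Qp = 2.08 * 199 / 1.5
   = 413.92 / 1.5
   = 275.95 m^3/s per cm.

275.95


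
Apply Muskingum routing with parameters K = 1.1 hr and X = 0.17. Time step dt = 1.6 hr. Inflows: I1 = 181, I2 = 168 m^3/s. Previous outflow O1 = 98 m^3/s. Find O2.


Muskingum coefficients:
denom = 2*K*(1-X) + dt = 2*1.1*(1-0.17) + 1.6 = 3.426.
C0 = (dt - 2*K*X)/denom = (1.6 - 2*1.1*0.17)/3.426 = 0.3579.
C1 = (dt + 2*K*X)/denom = (1.6 + 2*1.1*0.17)/3.426 = 0.5762.
C2 = (2*K*(1-X) - dt)/denom = 0.066.
O2 = C0*I2 + C1*I1 + C2*O1
   = 0.3579*168 + 0.5762*181 + 0.066*98
   = 170.87 m^3/s.

170.87


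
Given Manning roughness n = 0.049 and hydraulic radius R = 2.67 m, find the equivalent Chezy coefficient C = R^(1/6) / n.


The Chezy coefficient relates to Manning's n through C = R^(1/6) / n.
R^(1/6) = 2.67^(1/6) = 1.177837.
C = 1.177837 / 0.049 = 24.04 m^(1/2)/s.

24.04


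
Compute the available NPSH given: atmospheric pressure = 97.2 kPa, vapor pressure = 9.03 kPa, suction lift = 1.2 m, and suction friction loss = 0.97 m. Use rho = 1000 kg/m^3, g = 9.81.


NPSHa = p_atm/(rho*g) - z_s - hf_s - p_vap/(rho*g).
p_atm/(rho*g) = 97.2*1000 / (1000*9.81) = 9.908 m.
p_vap/(rho*g) = 9.03*1000 / (1000*9.81) = 0.92 m.
NPSHa = 9.908 - 1.2 - 0.97 - 0.92
      = 6.82 m.

6.82


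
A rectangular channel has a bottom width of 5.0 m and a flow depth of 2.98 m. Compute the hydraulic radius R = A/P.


For a rectangular section:
Flow area A = b * y = 5.0 * 2.98 = 14.9 m^2.
Wetted perimeter P = b + 2y = 5.0 + 2*2.98 = 10.96 m.
Hydraulic radius R = A/P = 14.9 / 10.96 = 1.3595 m.

1.3595


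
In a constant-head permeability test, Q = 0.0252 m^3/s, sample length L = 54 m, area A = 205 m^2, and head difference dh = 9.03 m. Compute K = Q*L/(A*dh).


From K = Q*L / (A*dh):
Numerator: Q*L = 0.0252 * 54 = 1.3608.
Denominator: A*dh = 205 * 9.03 = 1851.15.
K = 1.3608 / 1851.15 = 0.000735 m/s.

0.000735


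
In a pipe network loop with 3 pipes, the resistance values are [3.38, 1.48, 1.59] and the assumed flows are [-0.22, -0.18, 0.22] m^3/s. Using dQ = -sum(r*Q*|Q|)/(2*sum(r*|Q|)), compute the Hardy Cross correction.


Numerator terms (r*Q*|Q|): 3.38*-0.22*|-0.22| = -0.1636; 1.48*-0.18*|-0.18| = -0.048; 1.59*0.22*|0.22| = 0.077.
Sum of numerator = -0.1346.
Denominator terms (r*|Q|): 3.38*|-0.22| = 0.7436; 1.48*|-0.18| = 0.2664; 1.59*|0.22| = 0.3498.
2 * sum of denominator = 2 * 1.3598 = 2.7196.
dQ = --0.1346 / 2.7196 = 0.0495 m^3/s.

0.0495


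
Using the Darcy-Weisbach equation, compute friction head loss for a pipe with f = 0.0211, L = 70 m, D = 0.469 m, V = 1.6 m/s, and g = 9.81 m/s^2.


Darcy-Weisbach equation: h_f = f * (L/D) * V^2/(2g).
f * L/D = 0.0211 * 70/0.469 = 3.1493.
V^2/(2g) = 1.6^2 / (2*9.81) = 2.56 / 19.62 = 0.1305 m.
h_f = 3.1493 * 0.1305 = 0.411 m.

0.411


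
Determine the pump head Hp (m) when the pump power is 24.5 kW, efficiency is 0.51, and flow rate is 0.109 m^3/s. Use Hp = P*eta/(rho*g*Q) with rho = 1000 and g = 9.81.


Pump head formula: Hp = P * eta / (rho * g * Q).
Numerator: P * eta = 24.5 * 1000 * 0.51 = 12495.0 W.
Denominator: rho * g * Q = 1000 * 9.81 * 0.109 = 1069.29.
Hp = 12495.0 / 1069.29 = 11.69 m.

11.69


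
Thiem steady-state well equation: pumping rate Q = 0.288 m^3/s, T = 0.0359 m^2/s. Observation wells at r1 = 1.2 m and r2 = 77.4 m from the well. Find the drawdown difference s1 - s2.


Thiem equation: s1 - s2 = Q/(2*pi*T) * ln(r2/r1).
ln(r2/r1) = ln(77.4/1.2) = 4.1667.
Q/(2*pi*T) = 0.288 / (2*pi*0.0359) = 0.288 / 0.2256 = 1.2768.
s1 - s2 = 1.2768 * 4.1667 = 5.3199 m.

5.3199


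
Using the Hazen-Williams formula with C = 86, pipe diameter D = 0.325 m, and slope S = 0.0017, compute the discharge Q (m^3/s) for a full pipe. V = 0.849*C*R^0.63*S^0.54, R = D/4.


For a full circular pipe, R = D/4 = 0.325/4 = 0.0813 m.
V = 0.849 * 86 * 0.0813^0.63 * 0.0017^0.54
  = 0.849 * 86 * 0.205678 * 0.031948
  = 0.4798 m/s.
Pipe area A = pi*D^2/4 = pi*0.325^2/4 = 0.083 m^2.
Q = A * V = 0.083 * 0.4798 = 0.0398 m^3/s.

0.0398


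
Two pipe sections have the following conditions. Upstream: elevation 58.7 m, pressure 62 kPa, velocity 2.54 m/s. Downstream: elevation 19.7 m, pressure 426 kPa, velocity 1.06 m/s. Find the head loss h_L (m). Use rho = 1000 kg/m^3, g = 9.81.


Total head at each section: H = z + p/(rho*g) + V^2/(2g).
H1 = 58.7 + 62*1000/(1000*9.81) + 2.54^2/(2*9.81)
   = 58.7 + 6.32 + 0.3288
   = 65.349 m.
H2 = 19.7 + 426*1000/(1000*9.81) + 1.06^2/(2*9.81)
   = 19.7 + 43.425 + 0.0573
   = 63.182 m.
h_L = H1 - H2 = 65.349 - 63.182 = 2.167 m.

2.167


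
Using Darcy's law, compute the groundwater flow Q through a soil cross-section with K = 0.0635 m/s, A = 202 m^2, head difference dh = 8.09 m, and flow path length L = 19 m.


Darcy's law: Q = K * A * i, where i = dh/L.
Hydraulic gradient i = 8.09 / 19 = 0.425789.
Q = 0.0635 * 202 * 0.425789
  = 5.4616 m^3/s.

5.4616


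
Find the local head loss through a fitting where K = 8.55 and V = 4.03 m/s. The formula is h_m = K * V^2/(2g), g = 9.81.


Minor loss formula: h_m = K * V^2/(2g).
V^2 = 4.03^2 = 16.2409.
V^2/(2g) = 16.2409 / 19.62 = 0.8278 m.
h_m = 8.55 * 0.8278 = 7.0775 m.

7.0775


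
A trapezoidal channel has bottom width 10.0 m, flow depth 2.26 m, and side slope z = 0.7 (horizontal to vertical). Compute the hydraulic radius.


For a trapezoidal section with side slope z:
A = (b + z*y)*y = (10.0 + 0.7*2.26)*2.26 = 26.175 m^2.
P = b + 2*y*sqrt(1 + z^2) = 10.0 + 2*2.26*sqrt(1 + 0.7^2) = 15.517 m.
R = A/P = 26.175 / 15.517 = 1.6868 m.

1.6868


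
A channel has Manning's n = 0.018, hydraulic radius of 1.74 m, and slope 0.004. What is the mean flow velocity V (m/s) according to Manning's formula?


Manning's equation gives V = (1/n) * R^(2/3) * S^(1/2).
First, compute R^(2/3) = 1.74^(2/3) = 1.4467.
Next, S^(1/2) = 0.004^(1/2) = 0.063246.
Then 1/n = 1/0.018 = 55.56.
V = 55.56 * 1.4467 * 0.063246 = 5.083 m/s.

5.083


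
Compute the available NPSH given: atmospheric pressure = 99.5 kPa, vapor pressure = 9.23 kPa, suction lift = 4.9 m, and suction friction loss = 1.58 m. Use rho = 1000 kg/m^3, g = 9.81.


NPSHa = p_atm/(rho*g) - z_s - hf_s - p_vap/(rho*g).
p_atm/(rho*g) = 99.5*1000 / (1000*9.81) = 10.143 m.
p_vap/(rho*g) = 9.23*1000 / (1000*9.81) = 0.941 m.
NPSHa = 10.143 - 4.9 - 1.58 - 0.941
      = 2.72 m.

2.72


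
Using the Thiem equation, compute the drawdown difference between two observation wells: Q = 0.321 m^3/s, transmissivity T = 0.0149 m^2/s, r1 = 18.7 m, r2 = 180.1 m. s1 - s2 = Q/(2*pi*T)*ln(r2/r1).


Thiem equation: s1 - s2 = Q/(2*pi*T) * ln(r2/r1).
ln(r2/r1) = ln(180.1/18.7) = 2.265.
Q/(2*pi*T) = 0.321 / (2*pi*0.0149) = 0.321 / 0.0936 = 3.4288.
s1 - s2 = 3.4288 * 2.265 = 7.7661 m.

7.7661


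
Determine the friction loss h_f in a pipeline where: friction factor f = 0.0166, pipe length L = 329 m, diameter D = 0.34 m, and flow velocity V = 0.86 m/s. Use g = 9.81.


Darcy-Weisbach equation: h_f = f * (L/D) * V^2/(2g).
f * L/D = 0.0166 * 329/0.34 = 16.0629.
V^2/(2g) = 0.86^2 / (2*9.81) = 0.7396 / 19.62 = 0.0377 m.
h_f = 16.0629 * 0.0377 = 0.606 m.

0.606


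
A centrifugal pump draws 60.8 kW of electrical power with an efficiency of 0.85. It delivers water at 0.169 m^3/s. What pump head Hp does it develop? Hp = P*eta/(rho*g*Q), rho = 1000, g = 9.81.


Pump head formula: Hp = P * eta / (rho * g * Q).
Numerator: P * eta = 60.8 * 1000 * 0.85 = 51680.0 W.
Denominator: rho * g * Q = 1000 * 9.81 * 0.169 = 1657.89.
Hp = 51680.0 / 1657.89 = 31.17 m.

31.17


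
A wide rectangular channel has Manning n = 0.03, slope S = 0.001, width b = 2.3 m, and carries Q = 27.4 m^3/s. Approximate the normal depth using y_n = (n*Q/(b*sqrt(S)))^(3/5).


We use the wide-channel approximation y_n = (n*Q/(b*sqrt(S)))^(3/5).
sqrt(S) = sqrt(0.001) = 0.031623.
Numerator: n*Q = 0.03 * 27.4 = 0.822.
Denominator: b*sqrt(S) = 2.3 * 0.031623 = 0.072733.
arg = 11.3017.
y_n = 11.3017^(3/5) = 4.2844 m.

4.2844


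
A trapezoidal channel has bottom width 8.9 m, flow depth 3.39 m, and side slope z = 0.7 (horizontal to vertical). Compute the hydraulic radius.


For a trapezoidal section with side slope z:
A = (b + z*y)*y = (8.9 + 0.7*3.39)*3.39 = 38.215 m^2.
P = b + 2*y*sqrt(1 + z^2) = 8.9 + 2*3.39*sqrt(1 + 0.7^2) = 17.176 m.
R = A/P = 38.215 / 17.176 = 2.2249 m.

2.2249


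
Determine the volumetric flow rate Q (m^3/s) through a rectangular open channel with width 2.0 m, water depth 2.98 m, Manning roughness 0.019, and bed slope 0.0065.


For a rectangular channel, the cross-sectional area A = b * y = 2.0 * 2.98 = 5.96 m^2.
The wetted perimeter P = b + 2y = 2.0 + 2*2.98 = 7.96 m.
Hydraulic radius R = A/P = 5.96/7.96 = 0.7487 m.
Velocity V = (1/n)*R^(2/3)*S^(1/2) = (1/0.019)*0.7487^(2/3)*0.0065^(1/2) = 3.4988 m/s.
Discharge Q = A * V = 5.96 * 3.4988 = 20.853 m^3/s.

20.853


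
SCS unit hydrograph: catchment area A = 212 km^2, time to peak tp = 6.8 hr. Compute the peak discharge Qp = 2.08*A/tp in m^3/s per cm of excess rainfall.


SCS formula: Qp = 2.08 * A / tp.
Qp = 2.08 * 212 / 6.8
   = 440.96 / 6.8
   = 64.85 m^3/s per cm.

64.85


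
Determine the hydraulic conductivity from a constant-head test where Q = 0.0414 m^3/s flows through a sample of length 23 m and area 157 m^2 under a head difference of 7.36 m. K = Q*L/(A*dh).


From K = Q*L / (A*dh):
Numerator: Q*L = 0.0414 * 23 = 0.9522.
Denominator: A*dh = 157 * 7.36 = 1155.52.
K = 0.9522 / 1155.52 = 0.000824 m/s.

0.000824


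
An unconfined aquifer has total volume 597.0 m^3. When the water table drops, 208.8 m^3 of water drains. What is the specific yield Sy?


Specific yield Sy = Volume drained / Total volume.
Sy = 208.8 / 597.0
   = 0.3497.

0.3497


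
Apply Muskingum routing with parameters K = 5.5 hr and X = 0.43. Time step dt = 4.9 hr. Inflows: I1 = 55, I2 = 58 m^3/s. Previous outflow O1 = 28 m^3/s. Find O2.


Muskingum coefficients:
denom = 2*K*(1-X) + dt = 2*5.5*(1-0.43) + 4.9 = 11.17.
C0 = (dt - 2*K*X)/denom = (4.9 - 2*5.5*0.43)/11.17 = 0.0152.
C1 = (dt + 2*K*X)/denom = (4.9 + 2*5.5*0.43)/11.17 = 0.8621.
C2 = (2*K*(1-X) - dt)/denom = 0.1226.
O2 = C0*I2 + C1*I1 + C2*O1
   = 0.0152*58 + 0.8621*55 + 0.1226*28
   = 51.73 m^3/s.

51.73


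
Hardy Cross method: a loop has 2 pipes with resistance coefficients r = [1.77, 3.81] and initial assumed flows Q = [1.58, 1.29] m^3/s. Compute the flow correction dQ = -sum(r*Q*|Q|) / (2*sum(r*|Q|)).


Numerator terms (r*Q*|Q|): 1.77*1.58*|1.58| = 4.4186; 3.81*1.29*|1.29| = 6.3402.
Sum of numerator = 10.7588.
Denominator terms (r*|Q|): 1.77*|1.58| = 2.7966; 3.81*|1.29| = 4.9149.
2 * sum of denominator = 2 * 7.7115 = 15.423.
dQ = -10.7588 / 15.423 = -0.6976 m^3/s.

-0.6976


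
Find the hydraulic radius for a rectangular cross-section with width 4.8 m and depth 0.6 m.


For a rectangular section:
Flow area A = b * y = 4.8 * 0.6 = 2.88 m^2.
Wetted perimeter P = b + 2y = 4.8 + 2*0.6 = 6.0 m.
Hydraulic radius R = A/P = 2.88 / 6.0 = 0.48 m.

0.48


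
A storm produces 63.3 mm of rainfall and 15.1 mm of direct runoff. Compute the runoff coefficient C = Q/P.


The runoff coefficient C = runoff depth / rainfall depth.
C = 15.1 / 63.3
  = 0.2385.

0.2385


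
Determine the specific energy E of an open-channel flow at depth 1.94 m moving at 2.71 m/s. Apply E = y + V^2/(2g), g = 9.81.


Specific energy E = y + V^2/(2g).
Velocity head = V^2/(2g) = 2.71^2 / (2*9.81) = 7.3441 / 19.62 = 0.3743 m.
E = 1.94 + 0.3743 = 2.3143 m.

2.3143


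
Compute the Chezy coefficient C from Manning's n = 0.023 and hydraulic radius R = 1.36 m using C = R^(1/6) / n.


The Chezy coefficient relates to Manning's n through C = R^(1/6) / n.
R^(1/6) = 1.36^(1/6) = 1.052583.
C = 1.052583 / 0.023 = 45.76 m^(1/2)/s.

45.76


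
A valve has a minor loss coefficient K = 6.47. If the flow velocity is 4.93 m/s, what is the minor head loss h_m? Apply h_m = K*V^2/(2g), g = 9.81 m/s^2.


Minor loss formula: h_m = K * V^2/(2g).
V^2 = 4.93^2 = 24.3049.
V^2/(2g) = 24.3049 / 19.62 = 1.2388 m.
h_m = 6.47 * 1.2388 = 8.0149 m.

8.0149


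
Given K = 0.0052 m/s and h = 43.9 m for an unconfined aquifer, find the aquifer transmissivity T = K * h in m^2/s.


Transmissivity is defined as T = K * h.
T = 0.0052 * 43.9
  = 0.2283 m^2/s.

0.2283


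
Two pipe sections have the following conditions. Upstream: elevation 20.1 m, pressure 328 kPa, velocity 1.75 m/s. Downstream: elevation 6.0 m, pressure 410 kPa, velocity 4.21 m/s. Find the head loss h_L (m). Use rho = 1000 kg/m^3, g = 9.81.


Total head at each section: H = z + p/(rho*g) + V^2/(2g).
H1 = 20.1 + 328*1000/(1000*9.81) + 1.75^2/(2*9.81)
   = 20.1 + 33.435 + 0.1561
   = 53.691 m.
H2 = 6.0 + 410*1000/(1000*9.81) + 4.21^2/(2*9.81)
   = 6.0 + 41.794 + 0.9034
   = 48.697 m.
h_L = H1 - H2 = 53.691 - 48.697 = 4.994 m.

4.994


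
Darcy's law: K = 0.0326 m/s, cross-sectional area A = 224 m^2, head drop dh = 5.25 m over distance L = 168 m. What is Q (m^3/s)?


Darcy's law: Q = K * A * i, where i = dh/L.
Hydraulic gradient i = 5.25 / 168 = 0.03125.
Q = 0.0326 * 224 * 0.03125
  = 0.2282 m^3/s.

0.2282


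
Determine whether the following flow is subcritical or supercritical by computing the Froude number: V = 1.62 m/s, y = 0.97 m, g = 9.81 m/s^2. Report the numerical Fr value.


The Froude number is defined as Fr = V / sqrt(g*y).
g*y = 9.81 * 0.97 = 9.5157.
sqrt(g*y) = sqrt(9.5157) = 3.0848.
Fr = 1.62 / 3.0848 = 0.5252.
Since Fr < 1, the flow is subcritical.

0.5252


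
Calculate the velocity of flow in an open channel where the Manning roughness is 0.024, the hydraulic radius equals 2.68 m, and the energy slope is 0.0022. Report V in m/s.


Manning's equation gives V = (1/n) * R^(2/3) * S^(1/2).
First, compute R^(2/3) = 2.68^(2/3) = 1.9294.
Next, S^(1/2) = 0.0022^(1/2) = 0.046904.
Then 1/n = 1/0.024 = 41.67.
V = 41.67 * 1.9294 * 0.046904 = 3.7707 m/s.

3.7707


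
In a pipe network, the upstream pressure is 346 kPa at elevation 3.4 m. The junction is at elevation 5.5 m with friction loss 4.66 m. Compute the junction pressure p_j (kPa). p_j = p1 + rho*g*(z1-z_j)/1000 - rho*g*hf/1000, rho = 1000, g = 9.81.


Junction pressure: p_j = p1 + rho*g*(z1 - z_j)/1000 - rho*g*hf/1000.
Elevation term = 1000*9.81*(3.4 - 5.5)/1000 = -20.601 kPa.
Friction term = 1000*9.81*4.66/1000 = 45.715 kPa.
p_j = 346 + -20.601 - 45.715 = 279.68 kPa.

279.68


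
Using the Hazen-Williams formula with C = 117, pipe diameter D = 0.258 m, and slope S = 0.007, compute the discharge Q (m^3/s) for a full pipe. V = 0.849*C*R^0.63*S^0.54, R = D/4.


For a full circular pipe, R = D/4 = 0.258/4 = 0.0645 m.
V = 0.849 * 117 * 0.0645^0.63 * 0.007^0.54
  = 0.849 * 117 * 0.177837 * 0.068605
  = 1.2119 m/s.
Pipe area A = pi*D^2/4 = pi*0.258^2/4 = 0.0523 m^2.
Q = A * V = 0.0523 * 1.2119 = 0.0634 m^3/s.

0.0634


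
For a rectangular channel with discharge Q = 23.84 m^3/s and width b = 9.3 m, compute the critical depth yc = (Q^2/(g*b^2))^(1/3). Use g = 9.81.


Using yc = (Q^2 / (g * b^2))^(1/3):
Q^2 = 23.84^2 = 568.35.
g * b^2 = 9.81 * 9.3^2 = 9.81 * 86.49 = 848.47.
Q^2 / (g*b^2) = 568.35 / 848.47 = 0.6699.
yc = 0.6699^(1/3) = 0.875 m.

0.875


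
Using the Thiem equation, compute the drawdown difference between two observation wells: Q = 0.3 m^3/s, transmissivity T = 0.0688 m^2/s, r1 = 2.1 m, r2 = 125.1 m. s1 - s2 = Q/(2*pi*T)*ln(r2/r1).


Thiem equation: s1 - s2 = Q/(2*pi*T) * ln(r2/r1).
ln(r2/r1) = ln(125.1/2.1) = 4.0872.
Q/(2*pi*T) = 0.3 / (2*pi*0.0688) = 0.3 / 0.4323 = 0.694.
s1 - s2 = 0.694 * 4.0872 = 2.8365 m.

2.8365


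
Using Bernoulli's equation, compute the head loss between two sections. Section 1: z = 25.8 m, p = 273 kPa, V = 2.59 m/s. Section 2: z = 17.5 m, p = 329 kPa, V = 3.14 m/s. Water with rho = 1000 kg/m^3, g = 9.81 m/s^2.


Total head at each section: H = z + p/(rho*g) + V^2/(2g).
H1 = 25.8 + 273*1000/(1000*9.81) + 2.59^2/(2*9.81)
   = 25.8 + 27.829 + 0.3419
   = 53.971 m.
H2 = 17.5 + 329*1000/(1000*9.81) + 3.14^2/(2*9.81)
   = 17.5 + 33.537 + 0.5025
   = 51.54 m.
h_L = H1 - H2 = 53.971 - 51.54 = 2.431 m.

2.431


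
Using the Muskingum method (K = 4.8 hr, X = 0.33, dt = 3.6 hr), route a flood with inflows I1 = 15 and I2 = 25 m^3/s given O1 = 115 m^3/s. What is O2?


Muskingum coefficients:
denom = 2*K*(1-X) + dt = 2*4.8*(1-0.33) + 3.6 = 10.032.
C0 = (dt - 2*K*X)/denom = (3.6 - 2*4.8*0.33)/10.032 = 0.0431.
C1 = (dt + 2*K*X)/denom = (3.6 + 2*4.8*0.33)/10.032 = 0.6746.
C2 = (2*K*(1-X) - dt)/denom = 0.2823.
O2 = C0*I2 + C1*I1 + C2*O1
   = 0.0431*25 + 0.6746*15 + 0.2823*115
   = 43.66 m^3/s.

43.66


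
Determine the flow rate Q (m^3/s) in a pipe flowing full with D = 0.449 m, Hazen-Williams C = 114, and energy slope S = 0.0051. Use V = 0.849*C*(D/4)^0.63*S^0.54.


For a full circular pipe, R = D/4 = 0.449/4 = 0.1123 m.
V = 0.849 * 114 * 0.1123^0.63 * 0.0051^0.54
  = 0.849 * 114 * 0.252126 * 0.057821
  = 1.411 m/s.
Pipe area A = pi*D^2/4 = pi*0.449^2/4 = 0.1583 m^2.
Q = A * V = 0.1583 * 1.411 = 0.2234 m^3/s.

0.2234


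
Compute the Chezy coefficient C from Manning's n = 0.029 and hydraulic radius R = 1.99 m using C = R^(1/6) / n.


The Chezy coefficient relates to Manning's n through C = R^(1/6) / n.
R^(1/6) = 1.99^(1/6) = 1.121525.
C = 1.121525 / 0.029 = 38.67 m^(1/2)/s.

38.67


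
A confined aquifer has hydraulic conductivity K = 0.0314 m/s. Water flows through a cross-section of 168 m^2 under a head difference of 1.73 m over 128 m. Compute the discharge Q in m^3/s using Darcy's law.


Darcy's law: Q = K * A * i, where i = dh/L.
Hydraulic gradient i = 1.73 / 128 = 0.013516.
Q = 0.0314 * 168 * 0.013516
  = 0.0713 m^3/s.

0.0713


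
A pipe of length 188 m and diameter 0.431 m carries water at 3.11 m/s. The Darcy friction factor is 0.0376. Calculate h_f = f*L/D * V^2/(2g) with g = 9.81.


Darcy-Weisbach equation: h_f = f * (L/D) * V^2/(2g).
f * L/D = 0.0376 * 188/0.431 = 16.4009.
V^2/(2g) = 3.11^2 / (2*9.81) = 9.6721 / 19.62 = 0.493 m.
h_f = 16.4009 * 0.493 = 8.085 m.

8.085


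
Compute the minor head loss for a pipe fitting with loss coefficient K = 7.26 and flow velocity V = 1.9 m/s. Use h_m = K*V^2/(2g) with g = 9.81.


Minor loss formula: h_m = K * V^2/(2g).
V^2 = 1.9^2 = 3.61.
V^2/(2g) = 3.61 / 19.62 = 0.184 m.
h_m = 7.26 * 0.184 = 1.3358 m.

1.3358


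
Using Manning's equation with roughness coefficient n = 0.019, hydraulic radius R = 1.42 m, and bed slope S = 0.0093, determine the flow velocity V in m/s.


Manning's equation gives V = (1/n) * R^(2/3) * S^(1/2).
First, compute R^(2/3) = 1.42^(2/3) = 1.2634.
Next, S^(1/2) = 0.0093^(1/2) = 0.096437.
Then 1/n = 1/0.019 = 52.63.
V = 52.63 * 1.2634 * 0.096437 = 6.4123 m/s.

6.4123


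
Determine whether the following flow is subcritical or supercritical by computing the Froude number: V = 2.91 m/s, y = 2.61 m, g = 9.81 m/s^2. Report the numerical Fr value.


The Froude number is defined as Fr = V / sqrt(g*y).
g*y = 9.81 * 2.61 = 25.6041.
sqrt(g*y) = sqrt(25.6041) = 5.06.
Fr = 2.91 / 5.06 = 0.5751.
Since Fr < 1, the flow is subcritical.

0.5751


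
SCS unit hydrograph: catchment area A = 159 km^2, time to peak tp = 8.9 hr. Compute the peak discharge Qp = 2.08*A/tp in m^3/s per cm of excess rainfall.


SCS formula: Qp = 2.08 * A / tp.
Qp = 2.08 * 159 / 8.9
   = 330.72 / 8.9
   = 37.16 m^3/s per cm.

37.16


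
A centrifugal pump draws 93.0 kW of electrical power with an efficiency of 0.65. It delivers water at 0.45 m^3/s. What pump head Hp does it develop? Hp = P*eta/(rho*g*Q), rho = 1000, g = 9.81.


Pump head formula: Hp = P * eta / (rho * g * Q).
Numerator: P * eta = 93.0 * 1000 * 0.65 = 60450.0 W.
Denominator: rho * g * Q = 1000 * 9.81 * 0.45 = 4414.5.
Hp = 60450.0 / 4414.5 = 13.69 m.

13.69


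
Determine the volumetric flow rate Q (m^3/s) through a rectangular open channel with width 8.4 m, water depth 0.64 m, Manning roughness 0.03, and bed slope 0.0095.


For a rectangular channel, the cross-sectional area A = b * y = 8.4 * 0.64 = 5.38 m^2.
The wetted perimeter P = b + 2y = 8.4 + 2*0.64 = 9.68 m.
Hydraulic radius R = A/P = 5.38/9.68 = 0.5554 m.
Velocity V = (1/n)*R^(2/3)*S^(1/2) = (1/0.03)*0.5554^(2/3)*0.0095^(1/2) = 2.1951 m/s.
Discharge Q = A * V = 5.38 * 2.1951 = 11.801 m^3/s.

11.801


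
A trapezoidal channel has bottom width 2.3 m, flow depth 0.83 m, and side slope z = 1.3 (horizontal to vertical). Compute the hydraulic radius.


For a trapezoidal section with side slope z:
A = (b + z*y)*y = (2.3 + 1.3*0.83)*0.83 = 2.805 m^2.
P = b + 2*y*sqrt(1 + z^2) = 2.3 + 2*0.83*sqrt(1 + 1.3^2) = 5.023 m.
R = A/P = 2.805 / 5.023 = 0.5584 m.

0.5584


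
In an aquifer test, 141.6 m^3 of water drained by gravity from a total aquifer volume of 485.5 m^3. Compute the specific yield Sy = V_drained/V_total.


Specific yield Sy = Volume drained / Total volume.
Sy = 141.6 / 485.5
   = 0.2917.

0.2917


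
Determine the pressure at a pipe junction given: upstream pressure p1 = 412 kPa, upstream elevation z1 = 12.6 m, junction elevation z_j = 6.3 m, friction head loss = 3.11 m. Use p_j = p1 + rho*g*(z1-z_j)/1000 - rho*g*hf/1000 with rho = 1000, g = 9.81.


Junction pressure: p_j = p1 + rho*g*(z1 - z_j)/1000 - rho*g*hf/1000.
Elevation term = 1000*9.81*(12.6 - 6.3)/1000 = 61.803 kPa.
Friction term = 1000*9.81*3.11/1000 = 30.509 kPa.
p_j = 412 + 61.803 - 30.509 = 443.29 kPa.

443.29


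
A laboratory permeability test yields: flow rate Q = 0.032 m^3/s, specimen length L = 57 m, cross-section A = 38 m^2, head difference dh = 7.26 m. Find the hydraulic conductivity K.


From K = Q*L / (A*dh):
Numerator: Q*L = 0.032 * 57 = 1.824.
Denominator: A*dh = 38 * 7.26 = 275.88.
K = 1.824 / 275.88 = 0.006612 m/s.

0.006612


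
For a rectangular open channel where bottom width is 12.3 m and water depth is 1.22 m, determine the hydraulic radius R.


For a rectangular section:
Flow area A = b * y = 12.3 * 1.22 = 15.01 m^2.
Wetted perimeter P = b + 2y = 12.3 + 2*1.22 = 14.74 m.
Hydraulic radius R = A/P = 15.01 / 14.74 = 1.018 m.

1.018


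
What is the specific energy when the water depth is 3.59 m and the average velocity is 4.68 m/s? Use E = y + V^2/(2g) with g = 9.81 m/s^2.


Specific energy E = y + V^2/(2g).
Velocity head = V^2/(2g) = 4.68^2 / (2*9.81) = 21.9024 / 19.62 = 1.1163 m.
E = 3.59 + 1.1163 = 4.7063 m.

4.7063


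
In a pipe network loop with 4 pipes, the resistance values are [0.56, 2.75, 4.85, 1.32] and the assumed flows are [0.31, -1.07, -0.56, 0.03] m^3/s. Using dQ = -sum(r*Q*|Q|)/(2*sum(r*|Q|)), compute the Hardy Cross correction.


Numerator terms (r*Q*|Q|): 0.56*0.31*|0.31| = 0.0538; 2.75*-1.07*|-1.07| = -3.1485; 4.85*-0.56*|-0.56| = -1.521; 1.32*0.03*|0.03| = 0.0012.
Sum of numerator = -4.6144.
Denominator terms (r*|Q|): 0.56*|0.31| = 0.1736; 2.75*|-1.07| = 2.9425; 4.85*|-0.56| = 2.716; 1.32*|0.03| = 0.0396.
2 * sum of denominator = 2 * 5.8717 = 11.7434.
dQ = --4.6144 / 11.7434 = 0.3929 m^3/s.

0.3929


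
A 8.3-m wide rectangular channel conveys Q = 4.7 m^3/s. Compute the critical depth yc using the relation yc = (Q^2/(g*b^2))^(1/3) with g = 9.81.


Using yc = (Q^2 / (g * b^2))^(1/3):
Q^2 = 4.7^2 = 22.09.
g * b^2 = 9.81 * 8.3^2 = 9.81 * 68.89 = 675.81.
Q^2 / (g*b^2) = 22.09 / 675.81 = 0.0327.
yc = 0.0327^(1/3) = 0.3197 m.

0.3197


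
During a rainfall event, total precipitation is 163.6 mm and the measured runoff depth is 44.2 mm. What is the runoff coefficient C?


The runoff coefficient C = runoff depth / rainfall depth.
C = 44.2 / 163.6
  = 0.2702.

0.2702


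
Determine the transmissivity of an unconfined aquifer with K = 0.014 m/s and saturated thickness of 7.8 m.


Transmissivity is defined as T = K * h.
T = 0.014 * 7.8
  = 0.1092 m^2/s.

0.1092


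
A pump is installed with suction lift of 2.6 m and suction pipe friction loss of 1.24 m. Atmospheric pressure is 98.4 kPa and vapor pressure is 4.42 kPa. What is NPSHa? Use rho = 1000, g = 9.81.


NPSHa = p_atm/(rho*g) - z_s - hf_s - p_vap/(rho*g).
p_atm/(rho*g) = 98.4*1000 / (1000*9.81) = 10.031 m.
p_vap/(rho*g) = 4.42*1000 / (1000*9.81) = 0.451 m.
NPSHa = 10.031 - 2.6 - 1.24 - 0.451
      = 5.74 m.

5.74


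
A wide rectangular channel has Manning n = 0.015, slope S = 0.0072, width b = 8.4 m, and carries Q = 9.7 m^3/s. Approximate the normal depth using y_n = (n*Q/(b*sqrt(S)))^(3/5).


We use the wide-channel approximation y_n = (n*Q/(b*sqrt(S)))^(3/5).
sqrt(S) = sqrt(0.0072) = 0.084853.
Numerator: n*Q = 0.015 * 9.7 = 0.1455.
Denominator: b*sqrt(S) = 8.4 * 0.084853 = 0.712765.
arg = 0.2041.
y_n = 0.2041^(3/5) = 0.3854 m.

0.3854


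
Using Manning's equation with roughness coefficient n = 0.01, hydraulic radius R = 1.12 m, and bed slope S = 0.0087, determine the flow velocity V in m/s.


Manning's equation gives V = (1/n) * R^(2/3) * S^(1/2).
First, compute R^(2/3) = 1.12^(2/3) = 1.0785.
Next, S^(1/2) = 0.0087^(1/2) = 0.093274.
Then 1/n = 1/0.01 = 100.0.
V = 100.0 * 1.0785 * 0.093274 = 10.0594 m/s.

10.0594


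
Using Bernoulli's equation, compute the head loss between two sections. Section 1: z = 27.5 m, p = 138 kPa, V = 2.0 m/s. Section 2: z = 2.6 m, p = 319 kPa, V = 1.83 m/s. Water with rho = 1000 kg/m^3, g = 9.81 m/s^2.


Total head at each section: H = z + p/(rho*g) + V^2/(2g).
H1 = 27.5 + 138*1000/(1000*9.81) + 2.0^2/(2*9.81)
   = 27.5 + 14.067 + 0.2039
   = 41.771 m.
H2 = 2.6 + 319*1000/(1000*9.81) + 1.83^2/(2*9.81)
   = 2.6 + 32.518 + 0.1707
   = 35.289 m.
h_L = H1 - H2 = 41.771 - 35.289 = 6.483 m.

6.483


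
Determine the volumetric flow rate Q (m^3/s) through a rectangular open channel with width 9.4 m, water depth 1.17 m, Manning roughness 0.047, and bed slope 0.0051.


For a rectangular channel, the cross-sectional area A = b * y = 9.4 * 1.17 = 11.0 m^2.
The wetted perimeter P = b + 2y = 9.4 + 2*1.17 = 11.74 m.
Hydraulic radius R = A/P = 11.0/11.74 = 0.9368 m.
Velocity V = (1/n)*R^(2/3)*S^(1/2) = (1/0.047)*0.9368^(2/3)*0.0051^(1/2) = 1.4547 m/s.
Discharge Q = A * V = 11.0 * 1.4547 = 15.999 m^3/s.

15.999


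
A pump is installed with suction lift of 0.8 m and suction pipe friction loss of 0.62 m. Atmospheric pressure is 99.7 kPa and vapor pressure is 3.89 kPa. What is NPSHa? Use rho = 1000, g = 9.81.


NPSHa = p_atm/(rho*g) - z_s - hf_s - p_vap/(rho*g).
p_atm/(rho*g) = 99.7*1000 / (1000*9.81) = 10.163 m.
p_vap/(rho*g) = 3.89*1000 / (1000*9.81) = 0.397 m.
NPSHa = 10.163 - 0.8 - 0.62 - 0.397
      = 8.35 m.

8.35


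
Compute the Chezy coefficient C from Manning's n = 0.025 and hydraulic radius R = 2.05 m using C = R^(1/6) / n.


The Chezy coefficient relates to Manning's n through C = R^(1/6) / n.
R^(1/6) = 2.05^(1/6) = 1.127091.
C = 1.127091 / 0.025 = 45.08 m^(1/2)/s.

45.08


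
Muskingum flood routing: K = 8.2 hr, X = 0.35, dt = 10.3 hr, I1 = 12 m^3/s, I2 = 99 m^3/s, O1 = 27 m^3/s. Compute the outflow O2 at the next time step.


Muskingum coefficients:
denom = 2*K*(1-X) + dt = 2*8.2*(1-0.35) + 10.3 = 20.96.
C0 = (dt - 2*K*X)/denom = (10.3 - 2*8.2*0.35)/20.96 = 0.2176.
C1 = (dt + 2*K*X)/denom = (10.3 + 2*8.2*0.35)/20.96 = 0.7653.
C2 = (2*K*(1-X) - dt)/denom = 0.0172.
O2 = C0*I2 + C1*I1 + C2*O1
   = 0.2176*99 + 0.7653*12 + 0.0172*27
   = 31.19 m^3/s.

31.19


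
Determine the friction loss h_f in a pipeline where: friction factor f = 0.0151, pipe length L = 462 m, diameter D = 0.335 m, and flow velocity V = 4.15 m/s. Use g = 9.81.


Darcy-Weisbach equation: h_f = f * (L/D) * V^2/(2g).
f * L/D = 0.0151 * 462/0.335 = 20.8245.
V^2/(2g) = 4.15^2 / (2*9.81) = 17.2225 / 19.62 = 0.8778 m.
h_f = 20.8245 * 0.8778 = 18.28 m.

18.28


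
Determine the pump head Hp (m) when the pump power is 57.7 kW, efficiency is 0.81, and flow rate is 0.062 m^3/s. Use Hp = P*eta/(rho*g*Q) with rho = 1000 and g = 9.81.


Pump head formula: Hp = P * eta / (rho * g * Q).
Numerator: P * eta = 57.7 * 1000 * 0.81 = 46737.0 W.
Denominator: rho * g * Q = 1000 * 9.81 * 0.062 = 608.22.
Hp = 46737.0 / 608.22 = 76.84 m.

76.84


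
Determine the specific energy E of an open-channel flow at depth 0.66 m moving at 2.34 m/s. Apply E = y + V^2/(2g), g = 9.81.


Specific energy E = y + V^2/(2g).
Velocity head = V^2/(2g) = 2.34^2 / (2*9.81) = 5.4756 / 19.62 = 0.2791 m.
E = 0.66 + 0.2791 = 0.9391 m.

0.9391


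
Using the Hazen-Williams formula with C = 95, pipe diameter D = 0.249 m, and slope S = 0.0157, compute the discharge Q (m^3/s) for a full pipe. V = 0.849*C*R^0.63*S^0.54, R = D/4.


For a full circular pipe, R = D/4 = 0.249/4 = 0.0622 m.
V = 0.849 * 95 * 0.0622^0.63 * 0.0157^0.54
  = 0.849 * 95 * 0.173903 * 0.106117
  = 1.4884 m/s.
Pipe area A = pi*D^2/4 = pi*0.249^2/4 = 0.0487 m^2.
Q = A * V = 0.0487 * 1.4884 = 0.0725 m^3/s.

0.0725


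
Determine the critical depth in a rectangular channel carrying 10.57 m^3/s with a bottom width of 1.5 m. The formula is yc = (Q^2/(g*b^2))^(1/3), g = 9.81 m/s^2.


Using yc = (Q^2 / (g * b^2))^(1/3):
Q^2 = 10.57^2 = 111.72.
g * b^2 = 9.81 * 1.5^2 = 9.81 * 2.25 = 22.07.
Q^2 / (g*b^2) = 111.72 / 22.07 = 5.0621.
yc = 5.0621^(1/3) = 1.717 m.

1.717


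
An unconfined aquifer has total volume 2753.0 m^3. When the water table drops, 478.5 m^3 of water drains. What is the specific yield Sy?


Specific yield Sy = Volume drained / Total volume.
Sy = 478.5 / 2753.0
   = 0.1738.

0.1738


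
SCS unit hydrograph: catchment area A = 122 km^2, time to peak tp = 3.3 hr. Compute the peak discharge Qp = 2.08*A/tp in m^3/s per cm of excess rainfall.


SCS formula: Qp = 2.08 * A / tp.
Qp = 2.08 * 122 / 3.3
   = 253.76 / 3.3
   = 76.9 m^3/s per cm.

76.9


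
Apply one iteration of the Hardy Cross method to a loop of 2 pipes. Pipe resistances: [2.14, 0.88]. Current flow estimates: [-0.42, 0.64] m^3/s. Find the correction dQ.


Numerator terms (r*Q*|Q|): 2.14*-0.42*|-0.42| = -0.3775; 0.88*0.64*|0.64| = 0.3604.
Sum of numerator = -0.017.
Denominator terms (r*|Q|): 2.14*|-0.42| = 0.8988; 0.88*|0.64| = 0.5632.
2 * sum of denominator = 2 * 1.462 = 2.924.
dQ = --0.017 / 2.924 = 0.0058 m^3/s.

0.0058


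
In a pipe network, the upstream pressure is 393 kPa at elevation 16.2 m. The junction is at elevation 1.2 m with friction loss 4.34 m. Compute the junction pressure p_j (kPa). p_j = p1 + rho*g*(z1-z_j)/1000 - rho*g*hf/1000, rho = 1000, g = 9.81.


Junction pressure: p_j = p1 + rho*g*(z1 - z_j)/1000 - rho*g*hf/1000.
Elevation term = 1000*9.81*(16.2 - 1.2)/1000 = 147.15 kPa.
Friction term = 1000*9.81*4.34/1000 = 42.575 kPa.
p_j = 393 + 147.15 - 42.575 = 497.57 kPa.

497.57


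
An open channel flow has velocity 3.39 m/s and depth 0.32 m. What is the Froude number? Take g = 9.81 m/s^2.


The Froude number is defined as Fr = V / sqrt(g*y).
g*y = 9.81 * 0.32 = 3.1392.
sqrt(g*y) = sqrt(3.1392) = 1.7718.
Fr = 3.39 / 1.7718 = 1.9133.

1.9133


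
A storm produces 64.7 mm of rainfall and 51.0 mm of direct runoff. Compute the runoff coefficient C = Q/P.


The runoff coefficient C = runoff depth / rainfall depth.
C = 51.0 / 64.7
  = 0.7883.

0.7883


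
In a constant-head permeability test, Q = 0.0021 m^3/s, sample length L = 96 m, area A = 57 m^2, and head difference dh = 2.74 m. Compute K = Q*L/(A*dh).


From K = Q*L / (A*dh):
Numerator: Q*L = 0.0021 * 96 = 0.2016.
Denominator: A*dh = 57 * 2.74 = 156.18.
K = 0.2016 / 156.18 = 0.001291 m/s.

0.001291


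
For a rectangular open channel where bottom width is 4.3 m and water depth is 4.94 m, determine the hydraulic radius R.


For a rectangular section:
Flow area A = b * y = 4.3 * 4.94 = 21.24 m^2.
Wetted perimeter P = b + 2y = 4.3 + 2*4.94 = 14.18 m.
Hydraulic radius R = A/P = 21.24 / 14.18 = 1.498 m.

1.498


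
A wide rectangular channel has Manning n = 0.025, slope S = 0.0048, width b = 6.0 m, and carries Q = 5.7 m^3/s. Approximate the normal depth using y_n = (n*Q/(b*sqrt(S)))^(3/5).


We use the wide-channel approximation y_n = (n*Q/(b*sqrt(S)))^(3/5).
sqrt(S) = sqrt(0.0048) = 0.069282.
Numerator: n*Q = 0.025 * 5.7 = 0.1425.
Denominator: b*sqrt(S) = 6.0 * 0.069282 = 0.415692.
arg = 0.3428.
y_n = 0.3428^(3/5) = 0.526 m.

0.526


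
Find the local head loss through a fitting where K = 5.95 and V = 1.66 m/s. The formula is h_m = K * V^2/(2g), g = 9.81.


Minor loss formula: h_m = K * V^2/(2g).
V^2 = 1.66^2 = 2.7556.
V^2/(2g) = 2.7556 / 19.62 = 0.1404 m.
h_m = 5.95 * 0.1404 = 0.8357 m.

0.8357


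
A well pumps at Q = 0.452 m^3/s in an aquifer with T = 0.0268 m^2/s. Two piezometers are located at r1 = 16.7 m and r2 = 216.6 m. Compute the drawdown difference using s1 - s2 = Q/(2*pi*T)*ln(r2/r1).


Thiem equation: s1 - s2 = Q/(2*pi*T) * ln(r2/r1).
ln(r2/r1) = ln(216.6/16.7) = 2.5626.
Q/(2*pi*T) = 0.452 / (2*pi*0.0268) = 0.452 / 0.1684 = 2.6843.
s1 - s2 = 2.6843 * 2.5626 = 6.8788 m.

6.8788


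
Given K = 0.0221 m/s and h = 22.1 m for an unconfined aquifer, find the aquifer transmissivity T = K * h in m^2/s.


Transmissivity is defined as T = K * h.
T = 0.0221 * 22.1
  = 0.4884 m^2/s.

0.4884


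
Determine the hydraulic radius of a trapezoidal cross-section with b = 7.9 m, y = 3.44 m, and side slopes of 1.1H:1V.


For a trapezoidal section with side slope z:
A = (b + z*y)*y = (7.9 + 1.1*3.44)*3.44 = 40.193 m^2.
P = b + 2*y*sqrt(1 + z^2) = 7.9 + 2*3.44*sqrt(1 + 1.1^2) = 18.128 m.
R = A/P = 40.193 / 18.128 = 2.2172 m.

2.2172


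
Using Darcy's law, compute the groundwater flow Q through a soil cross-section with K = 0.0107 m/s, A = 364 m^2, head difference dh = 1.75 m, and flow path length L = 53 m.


Darcy's law: Q = K * A * i, where i = dh/L.
Hydraulic gradient i = 1.75 / 53 = 0.033019.
Q = 0.0107 * 364 * 0.033019
  = 0.1286 m^3/s.

0.1286


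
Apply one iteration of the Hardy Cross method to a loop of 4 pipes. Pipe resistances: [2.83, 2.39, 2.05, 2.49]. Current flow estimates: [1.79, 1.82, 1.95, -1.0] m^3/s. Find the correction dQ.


Numerator terms (r*Q*|Q|): 2.83*1.79*|1.79| = 9.0676; 2.39*1.82*|1.82| = 7.9166; 2.05*1.95*|1.95| = 7.7951; 2.49*-1.0*|-1.0| = -2.49.
Sum of numerator = 22.2894.
Denominator terms (r*|Q|): 2.83*|1.79| = 5.0657; 2.39*|1.82| = 4.3498; 2.05*|1.95| = 3.9975; 2.49*|-1.0| = 2.49.
2 * sum of denominator = 2 * 15.903 = 31.806.
dQ = -22.2894 / 31.806 = -0.7008 m^3/s.

-0.7008


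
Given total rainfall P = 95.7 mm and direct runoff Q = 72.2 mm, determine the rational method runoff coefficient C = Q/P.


The runoff coefficient C = runoff depth / rainfall depth.
C = 72.2 / 95.7
  = 0.7544.

0.7544


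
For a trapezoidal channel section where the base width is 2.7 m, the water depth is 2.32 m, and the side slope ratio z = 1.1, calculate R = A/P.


For a trapezoidal section with side slope z:
A = (b + z*y)*y = (2.7 + 1.1*2.32)*2.32 = 12.185 m^2.
P = b + 2*y*sqrt(1 + z^2) = 2.7 + 2*2.32*sqrt(1 + 1.1^2) = 9.598 m.
R = A/P = 12.185 / 9.598 = 1.2695 m.

1.2695


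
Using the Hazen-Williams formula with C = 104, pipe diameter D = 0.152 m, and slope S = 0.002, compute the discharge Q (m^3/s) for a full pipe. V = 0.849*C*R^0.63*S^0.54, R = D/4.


For a full circular pipe, R = D/4 = 0.152/4 = 0.038 m.
V = 0.849 * 104 * 0.038^0.63 * 0.002^0.54
  = 0.849 * 104 * 0.127428 * 0.034878
  = 0.3924 m/s.
Pipe area A = pi*D^2/4 = pi*0.152^2/4 = 0.0181 m^2.
Q = A * V = 0.0181 * 0.3924 = 0.0071 m^3/s.

0.0071


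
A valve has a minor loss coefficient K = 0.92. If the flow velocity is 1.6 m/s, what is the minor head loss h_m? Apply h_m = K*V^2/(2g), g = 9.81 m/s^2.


Minor loss formula: h_m = K * V^2/(2g).
V^2 = 1.6^2 = 2.56.
V^2/(2g) = 2.56 / 19.62 = 0.1305 m.
h_m = 0.92 * 0.1305 = 0.12 m.

0.12


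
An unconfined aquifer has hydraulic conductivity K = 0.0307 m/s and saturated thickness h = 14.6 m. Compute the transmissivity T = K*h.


Transmissivity is defined as T = K * h.
T = 0.0307 * 14.6
  = 0.4482 m^2/s.

0.4482


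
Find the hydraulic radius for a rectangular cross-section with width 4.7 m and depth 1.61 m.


For a rectangular section:
Flow area A = b * y = 4.7 * 1.61 = 7.57 m^2.
Wetted perimeter P = b + 2y = 4.7 + 2*1.61 = 7.92 m.
Hydraulic radius R = A/P = 7.57 / 7.92 = 0.9554 m.

0.9554


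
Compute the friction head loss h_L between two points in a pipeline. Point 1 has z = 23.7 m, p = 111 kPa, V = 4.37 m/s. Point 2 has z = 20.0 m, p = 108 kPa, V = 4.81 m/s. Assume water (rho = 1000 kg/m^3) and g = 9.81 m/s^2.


Total head at each section: H = z + p/(rho*g) + V^2/(2g).
H1 = 23.7 + 111*1000/(1000*9.81) + 4.37^2/(2*9.81)
   = 23.7 + 11.315 + 0.9733
   = 35.988 m.
H2 = 20.0 + 108*1000/(1000*9.81) + 4.81^2/(2*9.81)
   = 20.0 + 11.009 + 1.1792
   = 32.188 m.
h_L = H1 - H2 = 35.988 - 32.188 = 3.8 m.

3.8


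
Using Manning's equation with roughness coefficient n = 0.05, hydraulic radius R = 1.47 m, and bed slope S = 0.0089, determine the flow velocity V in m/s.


Manning's equation gives V = (1/n) * R^(2/3) * S^(1/2).
First, compute R^(2/3) = 1.47^(2/3) = 1.2928.
Next, S^(1/2) = 0.0089^(1/2) = 0.09434.
Then 1/n = 1/0.05 = 20.0.
V = 20.0 * 1.2928 * 0.09434 = 2.4393 m/s.

2.4393


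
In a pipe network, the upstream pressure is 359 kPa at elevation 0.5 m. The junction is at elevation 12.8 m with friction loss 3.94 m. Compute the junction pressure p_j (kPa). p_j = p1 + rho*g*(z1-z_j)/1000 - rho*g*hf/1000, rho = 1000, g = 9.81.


Junction pressure: p_j = p1 + rho*g*(z1 - z_j)/1000 - rho*g*hf/1000.
Elevation term = 1000*9.81*(0.5 - 12.8)/1000 = -120.663 kPa.
Friction term = 1000*9.81*3.94/1000 = 38.651 kPa.
p_j = 359 + -120.663 - 38.651 = 199.69 kPa.

199.69


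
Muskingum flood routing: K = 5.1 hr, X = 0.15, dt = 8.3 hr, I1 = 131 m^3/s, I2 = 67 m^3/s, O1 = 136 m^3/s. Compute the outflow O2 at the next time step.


Muskingum coefficients:
denom = 2*K*(1-X) + dt = 2*5.1*(1-0.15) + 8.3 = 16.97.
C0 = (dt - 2*K*X)/denom = (8.3 - 2*5.1*0.15)/16.97 = 0.3989.
C1 = (dt + 2*K*X)/denom = (8.3 + 2*5.1*0.15)/16.97 = 0.5793.
C2 = (2*K*(1-X) - dt)/denom = 0.0218.
O2 = C0*I2 + C1*I1 + C2*O1
   = 0.3989*67 + 0.5793*131 + 0.0218*136
   = 105.58 m^3/s.

105.58


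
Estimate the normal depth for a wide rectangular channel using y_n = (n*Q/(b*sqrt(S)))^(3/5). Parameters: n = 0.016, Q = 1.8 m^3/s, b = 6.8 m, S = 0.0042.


We use the wide-channel approximation y_n = (n*Q/(b*sqrt(S)))^(3/5).
sqrt(S) = sqrt(0.0042) = 0.064807.
Numerator: n*Q = 0.016 * 1.8 = 0.0288.
Denominator: b*sqrt(S) = 6.8 * 0.064807 = 0.440688.
arg = 0.0654.
y_n = 0.0654^(3/5) = 0.1946 m.

0.1946


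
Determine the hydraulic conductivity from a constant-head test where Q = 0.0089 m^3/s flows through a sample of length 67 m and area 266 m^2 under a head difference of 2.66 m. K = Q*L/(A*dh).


From K = Q*L / (A*dh):
Numerator: Q*L = 0.0089 * 67 = 0.5963.
Denominator: A*dh = 266 * 2.66 = 707.56.
K = 0.5963 / 707.56 = 0.000843 m/s.

0.000843


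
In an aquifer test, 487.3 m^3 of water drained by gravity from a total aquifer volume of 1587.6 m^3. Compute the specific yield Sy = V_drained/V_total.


Specific yield Sy = Volume drained / Total volume.
Sy = 487.3 / 1587.6
   = 0.3069.

0.3069
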